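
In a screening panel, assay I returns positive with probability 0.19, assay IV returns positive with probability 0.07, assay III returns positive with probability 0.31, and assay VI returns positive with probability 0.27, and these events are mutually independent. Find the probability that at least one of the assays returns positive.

0.62056279

P(none) = (1 − 0.19) × (1 − 0.07) × (1 − 0.31) × (1 − 0.27) = 0.81 × 0.93 × 0.69 × 0.73 = 0.37943721
P(at least one) = 1 − 0.37943721 = 0.62056279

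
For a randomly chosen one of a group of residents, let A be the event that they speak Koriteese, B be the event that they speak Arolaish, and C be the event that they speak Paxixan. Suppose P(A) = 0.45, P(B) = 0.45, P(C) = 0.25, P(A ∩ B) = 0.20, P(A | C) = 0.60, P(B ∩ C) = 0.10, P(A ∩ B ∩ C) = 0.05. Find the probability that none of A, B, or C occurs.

0.25

P(A ∩ C) = P(C)·P(A|C) = 0.25 × 0.60 = 0.15
By inclusion–exclusion:
P(A ∪ B ∪ C) = 0.45 + 0.45 + 0.25 − 0.20 − 0.15 − 0.10 + 0.05 = 0.75
P(none) = 1 − 0.75 = 0.25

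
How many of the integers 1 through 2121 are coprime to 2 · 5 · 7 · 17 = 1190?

684

Apply inclusion-exclusion:
1060 + 424 + 303 + 124 − 212 − 151 − 62 − 60 − 24 − 17 + 30 + 12 + 8 + 3 − 1 = 1437
2121 − 1437 = 684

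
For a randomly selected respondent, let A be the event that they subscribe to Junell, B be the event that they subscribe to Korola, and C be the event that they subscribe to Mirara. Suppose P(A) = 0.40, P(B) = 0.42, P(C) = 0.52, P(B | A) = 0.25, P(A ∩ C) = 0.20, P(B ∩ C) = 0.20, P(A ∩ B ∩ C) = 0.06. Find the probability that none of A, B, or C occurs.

0.10

P(A ∩ B) = P(A)·P(B|A) = 0.40 × 0.25 = 0.10
By inclusion–exclusion:
P(A ∪ B ∪ C) = 0.40 + 0.42 + 0.52 − 0.10 − 0.20 − 0.20 + 0.06 = 0.90
P(none) = 1 − 0.90 = 0.10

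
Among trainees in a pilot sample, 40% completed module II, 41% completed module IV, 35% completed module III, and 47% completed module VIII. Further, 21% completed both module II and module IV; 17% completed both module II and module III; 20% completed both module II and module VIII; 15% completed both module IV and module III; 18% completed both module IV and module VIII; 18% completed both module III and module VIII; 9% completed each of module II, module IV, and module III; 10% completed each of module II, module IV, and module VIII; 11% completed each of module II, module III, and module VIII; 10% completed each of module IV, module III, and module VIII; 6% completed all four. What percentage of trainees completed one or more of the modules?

P(at least one) = 40 + 41 + 35 + 47 − 21 − 17 − 20 − 15 − 18 − 18 + 9 + 10 + 11 + 10 − 6 = 88%

88%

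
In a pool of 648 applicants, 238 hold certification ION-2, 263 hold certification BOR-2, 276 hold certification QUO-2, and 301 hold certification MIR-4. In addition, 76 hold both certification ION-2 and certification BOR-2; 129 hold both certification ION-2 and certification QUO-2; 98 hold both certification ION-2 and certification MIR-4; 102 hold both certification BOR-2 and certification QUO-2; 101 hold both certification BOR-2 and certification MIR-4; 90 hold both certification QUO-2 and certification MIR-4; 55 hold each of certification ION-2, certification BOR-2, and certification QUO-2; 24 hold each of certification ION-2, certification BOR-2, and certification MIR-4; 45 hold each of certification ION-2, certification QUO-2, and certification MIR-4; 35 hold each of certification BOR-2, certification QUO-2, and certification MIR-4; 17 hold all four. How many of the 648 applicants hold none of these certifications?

Inclusion–exclusion gives
N(≥1) = 238 + 263 + 276 + 301 − 76 − 129 − 98 − 102 − 101 − 90 + 55 + 24 + 45 + 35 − 17 = 624
None: 648 − 624 = 24

24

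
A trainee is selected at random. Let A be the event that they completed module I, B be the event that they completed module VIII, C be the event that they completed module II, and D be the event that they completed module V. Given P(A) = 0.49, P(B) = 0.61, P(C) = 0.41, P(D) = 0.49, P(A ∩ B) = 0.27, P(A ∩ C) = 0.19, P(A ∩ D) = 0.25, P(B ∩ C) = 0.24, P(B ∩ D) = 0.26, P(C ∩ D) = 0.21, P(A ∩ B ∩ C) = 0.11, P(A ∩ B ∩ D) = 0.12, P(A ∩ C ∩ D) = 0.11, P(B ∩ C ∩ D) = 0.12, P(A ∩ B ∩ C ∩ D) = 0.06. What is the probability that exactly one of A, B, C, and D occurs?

0.30

Using the inclusion–exclusion count for exactly one event:
P(exactly one) = 0.49 + 0.61 + 0.41 + 0.49 − 2·0.27 − 2·0.19 − 2·0.25 − 2·0.24 − 2·0.26 − 2·0.21 + 3·0.11 + 3·0.12 + 3·0.11 + 3·0.12 − 4·0.06 = 0.30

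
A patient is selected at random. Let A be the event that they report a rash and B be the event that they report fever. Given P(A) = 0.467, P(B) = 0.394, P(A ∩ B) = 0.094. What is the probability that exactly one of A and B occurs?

0.673

P(exactly one) = 0.467 + 0.394 − 2·0.094 = 0.673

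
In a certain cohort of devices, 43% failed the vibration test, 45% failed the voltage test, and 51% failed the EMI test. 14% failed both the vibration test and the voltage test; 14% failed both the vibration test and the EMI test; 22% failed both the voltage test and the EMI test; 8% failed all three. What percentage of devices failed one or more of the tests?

97%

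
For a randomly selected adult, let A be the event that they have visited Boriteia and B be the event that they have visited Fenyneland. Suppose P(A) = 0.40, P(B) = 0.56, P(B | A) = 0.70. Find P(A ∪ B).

P(A ∩ B) = P(A)·P(B|A) = 0.40 × 0.70 = 0.28
P(A ∪ B) = 0.40 + 0.56 − 0.28 = 0.68

0.68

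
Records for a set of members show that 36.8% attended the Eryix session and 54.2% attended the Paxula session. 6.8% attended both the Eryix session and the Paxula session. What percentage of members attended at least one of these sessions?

By inclusion–exclusion:
P(≥1) = 36.8 + 54.2 − 6.8 = 84.2%

84.2%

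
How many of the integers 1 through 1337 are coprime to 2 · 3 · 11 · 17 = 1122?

382

By inclusion-exclusion,
⌊1337/2⌋ + ⌊1337/3⌋ + ⌊1337/11⌋ + ⌊1337/17⌋ − ⌊1337/6⌋ − ⌊1337/22⌋ − ⌊1337/34⌋ − ⌊1337/33⌋ − ⌊1337/51⌋ − ⌊1337/187⌋ + ⌊1337/66⌋ + ⌊1337/102⌋ + ⌊1337/374⌋ + ⌊1337/561⌋ − ⌊1337/1122⌋ = 668 + 445 + 121 + 78 − 222 − 60 − 39 − 40 − 26 − 7 + 20 + 13 + 3 + 2 − 1 = 955
1337 − 955 = 382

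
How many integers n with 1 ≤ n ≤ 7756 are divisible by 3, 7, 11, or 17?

3963

Apply inclusion-exclusion:
⌊7756/3⌋ + ⌊7756/7⌋ + ⌊7756/11⌋ + ⌊7756/17⌋ − ⌊7756/21⌋ − ⌊7756/33⌋ − ⌊7756/51⌋ − ⌊7756/77⌋ − ⌊7756/119⌋ − ⌊7756/187⌋ + ⌊7756/231⌋ + ⌊7756/357⌋ + ⌊7756/561⌋ + ⌊7756/1309⌋ − ⌊7756/3927⌋ = 2585 + 1108 + 705 + 456 − 369 − 235 − 152 − 100 − 65 − 41 + 33 + 21 + 13 + 5 − 1 = 3963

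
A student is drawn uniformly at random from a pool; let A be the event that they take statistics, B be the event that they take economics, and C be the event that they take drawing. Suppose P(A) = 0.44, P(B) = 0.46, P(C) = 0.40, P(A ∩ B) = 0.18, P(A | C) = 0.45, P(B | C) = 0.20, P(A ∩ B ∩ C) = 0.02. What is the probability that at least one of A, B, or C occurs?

0.88

P(A ∩ C) = P(C)·P(A|C) = 0.40 × 0.45 = 0.18
P(B ∩ C) = P(C)·P(B|C) = 0.40 × 0.20 = 0.08
P(A ∪ B ∪ C) = 0.44 + 0.46 + 0.40 − 0.18 − 0.18 − 0.08 + 0.02 = 0.88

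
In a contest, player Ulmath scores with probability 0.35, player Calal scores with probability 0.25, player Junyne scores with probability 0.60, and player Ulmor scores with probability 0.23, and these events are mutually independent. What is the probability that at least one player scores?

P(none) = (1 − 0.35) × (1 − 0.25) × (1 − 0.60) × (1 − 0.23) = 0.65 × 0.75 × 0.40 × 0.77 = 0.15015
P(at least one) = 1 − 0.15015 = 0.84985

0.84985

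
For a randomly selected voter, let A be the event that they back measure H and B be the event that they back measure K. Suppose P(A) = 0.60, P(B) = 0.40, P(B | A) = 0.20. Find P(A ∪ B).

0.88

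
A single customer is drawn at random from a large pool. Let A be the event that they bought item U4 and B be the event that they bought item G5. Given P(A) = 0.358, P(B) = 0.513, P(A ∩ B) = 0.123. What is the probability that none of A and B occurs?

0.252

Using inclusion–exclusion:
P(A ∪ B) = 0.358 + 0.513 − 0.123 = 0.748
P(none) = 1 − 0.748 = 0.252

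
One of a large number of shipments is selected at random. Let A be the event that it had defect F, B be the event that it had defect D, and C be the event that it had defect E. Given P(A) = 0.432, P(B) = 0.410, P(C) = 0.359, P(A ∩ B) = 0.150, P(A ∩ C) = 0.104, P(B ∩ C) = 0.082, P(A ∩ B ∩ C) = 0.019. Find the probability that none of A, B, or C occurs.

0.116

Inclusion–exclusion gives
P(A ∪ B ∪ C) = 0.432 + 0.410 + 0.359 − 0.150 − 0.104 − 0.082 + 0.019 = 0.884
P(none) = 1 − 0.884 = 0.116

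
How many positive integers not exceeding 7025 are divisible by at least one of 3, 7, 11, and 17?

By inclusion–exclusion:
2341 + 1003 + 638 + 413 − 334 − 212 − 137 − 91 − 59 − 37 + 30 + 19 + 12 + 5 − 1 = 3590

3590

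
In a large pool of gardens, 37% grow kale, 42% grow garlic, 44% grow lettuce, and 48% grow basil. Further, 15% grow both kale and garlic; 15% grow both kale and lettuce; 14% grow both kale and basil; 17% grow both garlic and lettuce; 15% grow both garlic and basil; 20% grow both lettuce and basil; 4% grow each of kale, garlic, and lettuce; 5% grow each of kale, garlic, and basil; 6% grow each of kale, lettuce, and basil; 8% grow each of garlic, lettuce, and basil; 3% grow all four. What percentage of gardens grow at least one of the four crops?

95%

P(union) = 37 + 42 + 44 + 48 − 15 − 15 − 14 − 17 − 15 − 20 + 4 + 5 + 6 + 8 − 3 = 95%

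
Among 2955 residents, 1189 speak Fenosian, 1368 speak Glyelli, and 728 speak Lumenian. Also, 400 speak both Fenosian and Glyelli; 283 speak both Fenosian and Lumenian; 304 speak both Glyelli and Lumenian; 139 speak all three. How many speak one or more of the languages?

2437

|union| = 1189 + 1368 + 728 − 400 − 283 − 304 + 139 = 2437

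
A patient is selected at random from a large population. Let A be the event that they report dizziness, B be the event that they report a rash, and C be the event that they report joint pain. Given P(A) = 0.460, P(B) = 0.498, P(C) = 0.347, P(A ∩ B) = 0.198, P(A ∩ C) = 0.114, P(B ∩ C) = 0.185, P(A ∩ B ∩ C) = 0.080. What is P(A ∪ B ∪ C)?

0.888

Apply inclusion-exclusion:
P(A ∪ B ∪ C) = 0.460 + 0.498 + 0.347 − 0.198 − 0.114 − 0.185 + 0.080 = 0.888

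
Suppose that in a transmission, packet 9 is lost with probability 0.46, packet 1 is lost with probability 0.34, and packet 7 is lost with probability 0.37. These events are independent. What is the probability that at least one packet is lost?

0.775468

Since the events are independent, P(none) is the product of the individual non-occurrence probabilities.
P(none) = (1 − 0.46) × (1 − 0.34) × (1 − 0.37) = 0.54 × 0.66 × 0.63 = 0.224532
P(at least one) = 1 − 0.224532 = 0.775468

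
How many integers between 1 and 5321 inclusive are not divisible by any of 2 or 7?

2281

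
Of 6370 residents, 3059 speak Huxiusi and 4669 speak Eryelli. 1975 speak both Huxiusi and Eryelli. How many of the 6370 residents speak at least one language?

5753

|union| = 3059 + 4669 − 1975 = 5753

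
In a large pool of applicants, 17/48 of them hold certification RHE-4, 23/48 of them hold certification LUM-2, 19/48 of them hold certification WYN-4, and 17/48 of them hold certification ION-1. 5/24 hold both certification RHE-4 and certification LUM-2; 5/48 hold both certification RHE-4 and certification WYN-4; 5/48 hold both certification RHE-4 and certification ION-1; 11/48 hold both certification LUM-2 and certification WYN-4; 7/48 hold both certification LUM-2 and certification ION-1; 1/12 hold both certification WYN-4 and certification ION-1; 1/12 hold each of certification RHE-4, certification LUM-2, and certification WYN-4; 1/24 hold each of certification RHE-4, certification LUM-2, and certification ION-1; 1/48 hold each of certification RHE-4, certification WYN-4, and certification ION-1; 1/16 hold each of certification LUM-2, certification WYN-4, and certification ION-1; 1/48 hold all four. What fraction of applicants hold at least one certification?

43/48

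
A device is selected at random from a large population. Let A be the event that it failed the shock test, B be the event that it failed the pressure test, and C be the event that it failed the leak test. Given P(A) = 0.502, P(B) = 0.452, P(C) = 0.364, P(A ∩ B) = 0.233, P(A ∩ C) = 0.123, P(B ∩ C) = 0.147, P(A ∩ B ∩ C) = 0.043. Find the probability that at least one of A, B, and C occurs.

0.858

By inclusion-exclusion,
P(A ∪ B ∪ C) = 0.502 + 0.452 + 0.364 − 0.233 − 0.123 − 0.147 + 0.043 = 0.858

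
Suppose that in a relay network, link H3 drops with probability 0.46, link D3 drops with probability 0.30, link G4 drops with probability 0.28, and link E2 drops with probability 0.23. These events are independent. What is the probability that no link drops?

0.2095632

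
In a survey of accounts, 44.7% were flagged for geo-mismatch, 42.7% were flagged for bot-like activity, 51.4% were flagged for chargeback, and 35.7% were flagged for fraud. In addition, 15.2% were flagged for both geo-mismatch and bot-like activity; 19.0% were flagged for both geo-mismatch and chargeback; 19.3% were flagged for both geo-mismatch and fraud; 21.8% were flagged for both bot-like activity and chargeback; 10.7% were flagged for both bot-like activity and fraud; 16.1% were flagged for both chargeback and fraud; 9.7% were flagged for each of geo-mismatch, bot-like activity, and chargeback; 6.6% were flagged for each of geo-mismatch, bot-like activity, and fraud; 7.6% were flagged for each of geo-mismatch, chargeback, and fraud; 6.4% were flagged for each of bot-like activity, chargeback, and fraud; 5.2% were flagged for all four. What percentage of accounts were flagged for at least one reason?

97.5%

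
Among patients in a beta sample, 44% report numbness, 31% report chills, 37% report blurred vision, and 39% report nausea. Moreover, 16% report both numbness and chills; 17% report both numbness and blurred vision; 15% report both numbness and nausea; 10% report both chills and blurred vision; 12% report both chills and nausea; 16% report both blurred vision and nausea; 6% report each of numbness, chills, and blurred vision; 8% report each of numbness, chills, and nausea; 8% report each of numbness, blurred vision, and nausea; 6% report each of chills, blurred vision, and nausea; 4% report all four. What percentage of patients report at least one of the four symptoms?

P(at least one) = 44 + 31 + 37 + 39 − 16 − 17 − 15 − 10 − 12 − 16 + 6 + 8 + 8 + 6 − 4 = 89%

89%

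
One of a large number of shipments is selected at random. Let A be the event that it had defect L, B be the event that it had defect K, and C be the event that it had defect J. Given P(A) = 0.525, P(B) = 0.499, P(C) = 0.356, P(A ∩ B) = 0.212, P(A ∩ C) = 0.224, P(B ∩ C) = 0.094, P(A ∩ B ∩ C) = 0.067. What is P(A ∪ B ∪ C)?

0.917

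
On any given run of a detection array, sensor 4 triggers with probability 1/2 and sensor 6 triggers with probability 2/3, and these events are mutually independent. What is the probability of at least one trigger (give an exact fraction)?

P(none) = (1 − 1/2) × (1 − 2/3) = 1/2 × 1/3 = 1/6
P(at least one) = 1 − 1/6 = 5/6

5/6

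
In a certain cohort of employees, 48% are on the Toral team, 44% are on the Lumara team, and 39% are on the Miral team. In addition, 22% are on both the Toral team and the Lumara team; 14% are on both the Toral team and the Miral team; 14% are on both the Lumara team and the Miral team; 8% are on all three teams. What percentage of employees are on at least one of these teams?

P(≥1) = 48 + 44 + 39 − 22 − 14 − 14 + 8 = 89%

89%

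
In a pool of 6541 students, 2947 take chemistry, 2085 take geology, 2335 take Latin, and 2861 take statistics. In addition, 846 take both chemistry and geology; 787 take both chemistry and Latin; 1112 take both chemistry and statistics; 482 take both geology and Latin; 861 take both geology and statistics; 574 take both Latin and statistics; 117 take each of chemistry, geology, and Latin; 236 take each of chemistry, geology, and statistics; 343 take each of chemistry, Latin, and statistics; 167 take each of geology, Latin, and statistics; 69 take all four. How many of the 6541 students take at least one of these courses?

6360

Apply inclusion-exclusion:
|union| = 2947 + 2085 + 2335 + 2861 − 846 − 787 − 1112 − 482 − 861 − 574 + 117 + 236 + 343 + 167 − 69 = 6360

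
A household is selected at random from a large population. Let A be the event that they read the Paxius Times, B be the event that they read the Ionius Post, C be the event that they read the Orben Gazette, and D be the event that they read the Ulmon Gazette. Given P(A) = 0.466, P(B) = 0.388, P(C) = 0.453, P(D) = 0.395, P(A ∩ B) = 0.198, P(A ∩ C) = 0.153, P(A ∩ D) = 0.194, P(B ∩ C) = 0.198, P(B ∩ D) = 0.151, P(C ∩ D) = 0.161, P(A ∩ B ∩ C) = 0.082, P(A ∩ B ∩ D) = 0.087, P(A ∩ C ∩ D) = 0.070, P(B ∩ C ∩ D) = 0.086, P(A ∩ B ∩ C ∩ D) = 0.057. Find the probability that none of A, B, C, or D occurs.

0.085

By inclusion–exclusion:
P(A ∪ B ∪ C ∪ D) = 0.466 + 0.388 + 0.453 + 0.395 − 0.198 − 0.153 − 0.194 − 0.198 − 0.151 − 0.161 + 0.082 + 0.087 + 0.070 + 0.086 − 0.057 = 0.915
P(none) = 1 − 0.915 = 0.085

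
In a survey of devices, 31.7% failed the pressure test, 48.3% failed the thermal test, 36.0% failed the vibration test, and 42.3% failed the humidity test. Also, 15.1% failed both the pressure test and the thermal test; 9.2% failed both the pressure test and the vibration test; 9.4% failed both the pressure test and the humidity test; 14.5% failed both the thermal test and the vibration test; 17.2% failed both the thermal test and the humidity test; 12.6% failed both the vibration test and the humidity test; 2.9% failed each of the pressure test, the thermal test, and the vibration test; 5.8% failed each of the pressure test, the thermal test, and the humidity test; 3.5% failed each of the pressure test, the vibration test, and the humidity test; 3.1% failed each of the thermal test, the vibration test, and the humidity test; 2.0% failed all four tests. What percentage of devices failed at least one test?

Inclusion–exclusion gives
P(at least one) = 31.7 + 48.3 + 36.0 + 42.3 − 15.1 − 9.2 − 9.4 − 14.5 − 17.2 − 12.6 + 2.9 + 5.8 + 3.5 + 3.1 − 2.0 = 93.6%

93.6%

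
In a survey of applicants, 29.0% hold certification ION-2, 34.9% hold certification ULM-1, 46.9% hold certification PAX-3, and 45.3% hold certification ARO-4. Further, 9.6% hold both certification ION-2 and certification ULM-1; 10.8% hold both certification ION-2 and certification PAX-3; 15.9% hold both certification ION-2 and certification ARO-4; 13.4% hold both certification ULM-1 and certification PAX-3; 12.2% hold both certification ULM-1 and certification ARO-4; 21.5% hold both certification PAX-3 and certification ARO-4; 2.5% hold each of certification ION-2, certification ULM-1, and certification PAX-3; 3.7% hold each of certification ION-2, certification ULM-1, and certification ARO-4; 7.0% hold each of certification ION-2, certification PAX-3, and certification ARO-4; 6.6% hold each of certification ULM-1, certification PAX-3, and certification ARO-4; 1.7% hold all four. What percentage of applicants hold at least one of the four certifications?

90.8%

P(union) = 29.0 + 34.9 + 46.9 + 45.3 − 9.6 − 10.8 − 15.9 − 13.4 − 12.2 − 21.5 + 2.5 + 3.7 + 7.0 + 6.6 − 1.7 = 90.8%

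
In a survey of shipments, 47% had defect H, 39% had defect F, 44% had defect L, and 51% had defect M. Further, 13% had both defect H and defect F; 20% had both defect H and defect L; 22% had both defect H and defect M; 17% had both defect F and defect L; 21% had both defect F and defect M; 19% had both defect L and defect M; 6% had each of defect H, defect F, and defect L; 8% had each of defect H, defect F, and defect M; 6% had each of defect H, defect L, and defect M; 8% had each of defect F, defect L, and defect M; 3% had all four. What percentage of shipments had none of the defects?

6%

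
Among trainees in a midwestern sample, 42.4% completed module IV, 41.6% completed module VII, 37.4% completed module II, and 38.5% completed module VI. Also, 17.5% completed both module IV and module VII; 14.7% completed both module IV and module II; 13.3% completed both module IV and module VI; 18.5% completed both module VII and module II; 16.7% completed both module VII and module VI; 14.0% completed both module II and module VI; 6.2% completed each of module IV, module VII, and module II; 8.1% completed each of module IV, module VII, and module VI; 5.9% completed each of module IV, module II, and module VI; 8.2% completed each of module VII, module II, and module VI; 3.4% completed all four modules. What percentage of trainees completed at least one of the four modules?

90.2%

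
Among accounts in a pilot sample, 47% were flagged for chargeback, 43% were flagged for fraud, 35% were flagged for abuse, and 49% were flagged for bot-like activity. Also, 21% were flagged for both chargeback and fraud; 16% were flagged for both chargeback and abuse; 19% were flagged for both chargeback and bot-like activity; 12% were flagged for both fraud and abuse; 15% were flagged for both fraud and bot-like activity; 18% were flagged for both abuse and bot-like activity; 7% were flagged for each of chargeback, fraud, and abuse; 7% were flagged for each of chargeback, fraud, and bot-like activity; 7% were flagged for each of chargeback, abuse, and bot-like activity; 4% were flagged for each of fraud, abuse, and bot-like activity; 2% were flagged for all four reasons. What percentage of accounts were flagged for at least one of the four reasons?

96%

P(at least one) = 47 + 43 + 35 + 49 − 21 − 16 − 19 − 12 − 15 − 18 + 7 + 7 + 7 + 4 − 2 = 96%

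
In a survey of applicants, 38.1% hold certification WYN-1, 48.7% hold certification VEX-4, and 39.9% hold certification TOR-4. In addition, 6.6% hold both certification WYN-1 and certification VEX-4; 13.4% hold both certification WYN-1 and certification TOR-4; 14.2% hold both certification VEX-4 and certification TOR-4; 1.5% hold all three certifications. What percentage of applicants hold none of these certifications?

By inclusion–exclusion:
P(≥1) = 38.1 + 48.7 + 39.9 − 6.6 − 13.4 − 14.2 + 1.5 = 94.0%
P(none) = 100% − 94.0% = 6.0%

6.0%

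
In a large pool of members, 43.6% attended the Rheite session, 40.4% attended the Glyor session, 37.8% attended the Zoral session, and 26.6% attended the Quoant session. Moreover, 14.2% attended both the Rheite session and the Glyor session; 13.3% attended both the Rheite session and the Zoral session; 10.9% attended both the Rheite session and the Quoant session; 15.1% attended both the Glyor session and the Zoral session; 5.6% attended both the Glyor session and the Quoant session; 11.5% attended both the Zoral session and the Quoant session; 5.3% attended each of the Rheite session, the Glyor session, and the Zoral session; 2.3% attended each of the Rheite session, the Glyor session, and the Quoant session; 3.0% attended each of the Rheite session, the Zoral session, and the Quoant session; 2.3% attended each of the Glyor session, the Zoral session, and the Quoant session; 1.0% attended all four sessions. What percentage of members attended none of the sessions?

P(union) = 43.6 + 40.4 + 37.8 + 26.6 − 14.2 − 13.3 − 10.9 − 15.1 − 5.6 − 11.5 + 5.3 + 2.3 + 3.0 + 2.3 − 1.0 = 89.7%
P(none) = 100% − 89.7% = 10.3%

10.3%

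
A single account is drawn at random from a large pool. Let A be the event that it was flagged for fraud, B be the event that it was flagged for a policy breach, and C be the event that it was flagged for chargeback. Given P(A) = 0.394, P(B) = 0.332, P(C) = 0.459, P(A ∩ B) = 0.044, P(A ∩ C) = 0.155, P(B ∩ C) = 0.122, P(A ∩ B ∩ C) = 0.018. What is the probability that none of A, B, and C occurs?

0.118

By inclusion–exclusion:
P(A ∪ B ∪ C) = 0.394 + 0.332 + 0.459 − 0.044 − 0.155 − 0.122 + 0.018 = 0.882
P(none) = 1 − 0.882 = 0.118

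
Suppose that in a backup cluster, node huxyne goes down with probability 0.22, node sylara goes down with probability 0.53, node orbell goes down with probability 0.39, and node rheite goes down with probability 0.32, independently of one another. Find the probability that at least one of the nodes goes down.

0.84793432

Independence gives P(none) = ∏(1 − pᵢ).
P(none) = (1 − 0.22) × (1 − 0.53) × (1 − 0.39) × (1 − 0.32) = 0.78 × 0.47 × 0.61 × 0.68 = 0.15206568
P(at least one) = 1 − 0.15206568 = 0.84793432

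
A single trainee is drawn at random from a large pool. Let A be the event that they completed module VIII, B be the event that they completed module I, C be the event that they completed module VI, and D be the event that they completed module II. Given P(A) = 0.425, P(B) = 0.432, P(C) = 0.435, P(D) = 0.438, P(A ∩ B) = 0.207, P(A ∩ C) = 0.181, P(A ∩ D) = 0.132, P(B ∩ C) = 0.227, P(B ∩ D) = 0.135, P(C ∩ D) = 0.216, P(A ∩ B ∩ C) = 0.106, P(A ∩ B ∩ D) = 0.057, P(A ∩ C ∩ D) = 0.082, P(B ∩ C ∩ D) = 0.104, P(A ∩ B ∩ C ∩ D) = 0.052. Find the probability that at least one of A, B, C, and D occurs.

0.929

P(A ∪ B ∪ C ∪ D) = 0.425 + 0.432 + 0.435 + 0.438 − 0.207 − 0.181 − 0.132 − 0.227 − 0.135 − 0.216 + 0.106 + 0.057 + 0.082 + 0.104 − 0.052 = 0.929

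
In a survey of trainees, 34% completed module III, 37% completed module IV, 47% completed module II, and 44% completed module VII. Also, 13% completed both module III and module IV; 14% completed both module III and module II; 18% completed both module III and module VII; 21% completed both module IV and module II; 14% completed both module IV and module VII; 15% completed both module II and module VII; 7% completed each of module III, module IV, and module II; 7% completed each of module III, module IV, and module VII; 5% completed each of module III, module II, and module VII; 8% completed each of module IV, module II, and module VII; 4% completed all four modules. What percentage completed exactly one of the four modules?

37%

By inclusion–exclusion (exactly-one form):
P(exactly one) = 34 + 37 + 47 + 44 − 2·13 − 2·14 − 2·18 − 2·21 − 2·14 − 2·15 + 3·7 + 3·7 + 3·5 + 3·8 − 4·4 = 37%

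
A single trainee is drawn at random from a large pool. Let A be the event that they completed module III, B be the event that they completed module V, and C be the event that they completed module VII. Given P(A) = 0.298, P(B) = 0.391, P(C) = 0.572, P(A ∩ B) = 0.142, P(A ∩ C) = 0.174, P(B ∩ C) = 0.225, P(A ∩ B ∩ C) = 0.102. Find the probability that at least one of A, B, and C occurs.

Apply inclusion-exclusion:
P(A ∪ B ∪ C) = 0.298 + 0.391 + 0.572 − 0.142 − 0.174 − 0.225 + 0.102 = 0.822

0.822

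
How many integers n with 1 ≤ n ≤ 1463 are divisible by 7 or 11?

323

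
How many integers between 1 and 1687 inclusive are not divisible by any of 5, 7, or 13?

1068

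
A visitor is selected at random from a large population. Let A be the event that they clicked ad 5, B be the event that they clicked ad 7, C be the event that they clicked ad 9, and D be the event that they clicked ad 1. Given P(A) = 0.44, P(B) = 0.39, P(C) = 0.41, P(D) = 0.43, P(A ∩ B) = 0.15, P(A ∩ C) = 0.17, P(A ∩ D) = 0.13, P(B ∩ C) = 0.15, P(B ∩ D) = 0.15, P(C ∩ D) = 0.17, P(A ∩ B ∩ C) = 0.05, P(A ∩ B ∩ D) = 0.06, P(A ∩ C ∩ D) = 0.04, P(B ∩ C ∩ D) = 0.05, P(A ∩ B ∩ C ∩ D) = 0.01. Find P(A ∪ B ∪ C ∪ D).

0.94

Apply inclusion-exclusion:
P(A ∪ B ∪ C ∪ D) = 0.44 + 0.39 + 0.41 + 0.43 − 0.15 − 0.17 − 0.13 − 0.15 − 0.15 − 0.17 + 0.05 + 0.06 + 0.04 + 0.05 − 0.01 = 0.94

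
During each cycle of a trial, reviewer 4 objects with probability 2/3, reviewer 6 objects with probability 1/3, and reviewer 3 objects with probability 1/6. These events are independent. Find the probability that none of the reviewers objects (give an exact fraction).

Independence gives P(none) = ∏(1 − pᵢ).
P(none) = (1 − 2/3) × (1 − 1/3) × (1 − 1/6) = 1/3 × 2/3 × 5/6 = 5/27

5/27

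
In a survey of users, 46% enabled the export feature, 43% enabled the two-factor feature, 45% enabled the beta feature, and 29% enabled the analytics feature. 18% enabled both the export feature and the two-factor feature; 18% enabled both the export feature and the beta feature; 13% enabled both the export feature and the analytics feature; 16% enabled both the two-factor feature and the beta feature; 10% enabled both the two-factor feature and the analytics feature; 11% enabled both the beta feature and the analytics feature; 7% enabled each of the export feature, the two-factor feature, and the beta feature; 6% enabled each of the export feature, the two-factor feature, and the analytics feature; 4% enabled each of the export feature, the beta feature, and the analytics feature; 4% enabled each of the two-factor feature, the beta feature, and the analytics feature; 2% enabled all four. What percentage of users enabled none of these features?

Using inclusion–exclusion:
P(at least one) = 46 + 43 + 45 + 29 − 18 − 18 − 13 − 16 − 10 − 11 + 7 + 6 + 4 + 4 − 2 = 96%
P(none) = 100% − 96% = 4%

4%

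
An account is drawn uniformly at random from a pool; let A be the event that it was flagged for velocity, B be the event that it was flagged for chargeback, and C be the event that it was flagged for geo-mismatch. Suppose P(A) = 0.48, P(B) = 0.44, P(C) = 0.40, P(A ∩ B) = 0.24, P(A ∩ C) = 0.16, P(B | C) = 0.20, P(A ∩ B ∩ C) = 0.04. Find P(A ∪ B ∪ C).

P(B ∩ C) = P(C)·P(B|C) = 0.40 × 0.20 = 0.08
Inclusion–exclusion gives
P(A ∪ B ∪ C) = 0.48 + 0.44 + 0.40 − 0.24 − 0.16 − 0.08 + 0.04 = 0.88

0.88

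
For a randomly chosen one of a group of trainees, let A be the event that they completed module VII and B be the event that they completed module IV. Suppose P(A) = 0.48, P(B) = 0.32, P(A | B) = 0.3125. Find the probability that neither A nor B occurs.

0.30

P(A ∩ B) = P(B)·P(A|B) = 0.32 × 0.3125 = 0.10
P(A ∪ B) = 0.48 + 0.32 − 0.10 = 0.70
P(none) = 1 − 0.70 = 0.30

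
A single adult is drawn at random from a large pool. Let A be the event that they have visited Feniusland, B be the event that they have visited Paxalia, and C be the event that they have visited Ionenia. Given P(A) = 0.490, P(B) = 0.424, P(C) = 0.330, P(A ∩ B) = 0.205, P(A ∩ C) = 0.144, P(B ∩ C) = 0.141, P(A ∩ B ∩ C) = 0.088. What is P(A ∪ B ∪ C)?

0.842

By inclusion-exclusion,
P(A ∪ B ∪ C) = 0.490 + 0.424 + 0.330 − 0.205 − 0.144 − 0.141 + 0.088 = 0.842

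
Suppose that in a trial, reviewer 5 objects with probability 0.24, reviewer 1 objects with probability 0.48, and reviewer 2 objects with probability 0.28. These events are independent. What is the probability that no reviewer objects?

P(none) = (1 − 0.24) × (1 − 0.48) × (1 − 0.28) = 0.76 × 0.52 × 0.72 = 0.284544

0.284544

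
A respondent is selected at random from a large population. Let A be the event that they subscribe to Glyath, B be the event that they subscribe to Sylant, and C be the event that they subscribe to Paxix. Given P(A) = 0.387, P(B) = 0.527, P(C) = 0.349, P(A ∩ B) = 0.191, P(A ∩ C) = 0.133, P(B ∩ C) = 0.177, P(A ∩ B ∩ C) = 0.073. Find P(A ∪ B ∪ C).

0.835

By inclusion-exclusion,
P(A ∪ B ∪ C) = 0.387 + 0.527 + 0.349 − 0.191 − 0.133 − 0.177 + 0.073 = 0.835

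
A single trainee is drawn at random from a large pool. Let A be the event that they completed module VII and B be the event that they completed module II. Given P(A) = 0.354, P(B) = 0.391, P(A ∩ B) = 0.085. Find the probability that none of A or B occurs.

0.340

By inclusion–exclusion:
P(A ∪ B) = 0.354 + 0.391 − 0.085 = 0.660
P(none) = 1 − 0.660 = 0.340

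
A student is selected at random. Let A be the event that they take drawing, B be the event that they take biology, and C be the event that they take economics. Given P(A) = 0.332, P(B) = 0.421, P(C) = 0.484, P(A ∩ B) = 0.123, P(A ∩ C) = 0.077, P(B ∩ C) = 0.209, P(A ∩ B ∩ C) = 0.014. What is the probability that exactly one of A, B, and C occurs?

0.461

P(exactly one) = 0.332 + 0.421 + 0.484 − 2·0.123 − 2·0.077 − 2·0.209 + 3·0.014 = 0.461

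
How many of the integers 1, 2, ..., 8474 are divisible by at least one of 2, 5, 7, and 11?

5832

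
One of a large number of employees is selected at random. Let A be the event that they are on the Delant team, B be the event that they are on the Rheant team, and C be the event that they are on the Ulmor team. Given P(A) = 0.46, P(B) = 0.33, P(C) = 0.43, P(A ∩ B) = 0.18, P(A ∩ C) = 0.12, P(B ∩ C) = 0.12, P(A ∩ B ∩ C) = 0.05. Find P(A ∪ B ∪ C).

0.85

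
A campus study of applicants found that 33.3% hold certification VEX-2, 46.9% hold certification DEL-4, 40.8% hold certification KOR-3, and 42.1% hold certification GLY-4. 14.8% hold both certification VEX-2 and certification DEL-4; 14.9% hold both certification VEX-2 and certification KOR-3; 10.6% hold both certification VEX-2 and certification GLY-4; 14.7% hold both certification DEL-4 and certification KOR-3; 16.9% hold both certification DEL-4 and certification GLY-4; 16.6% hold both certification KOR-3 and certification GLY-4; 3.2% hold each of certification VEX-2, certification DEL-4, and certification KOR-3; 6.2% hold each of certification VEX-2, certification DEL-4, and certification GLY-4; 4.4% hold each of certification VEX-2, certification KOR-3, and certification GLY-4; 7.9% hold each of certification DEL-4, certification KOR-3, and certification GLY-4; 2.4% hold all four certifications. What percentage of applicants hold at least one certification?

By inclusion-exclusion,
P(union) = 33.3 + 46.9 + 40.8 + 42.1 − 14.8 − 14.9 − 10.6 − 14.7 − 16.9 − 16.6 + 3.2 + 6.2 + 4.4 + 7.9 − 2.4 = 93.9%

93.9%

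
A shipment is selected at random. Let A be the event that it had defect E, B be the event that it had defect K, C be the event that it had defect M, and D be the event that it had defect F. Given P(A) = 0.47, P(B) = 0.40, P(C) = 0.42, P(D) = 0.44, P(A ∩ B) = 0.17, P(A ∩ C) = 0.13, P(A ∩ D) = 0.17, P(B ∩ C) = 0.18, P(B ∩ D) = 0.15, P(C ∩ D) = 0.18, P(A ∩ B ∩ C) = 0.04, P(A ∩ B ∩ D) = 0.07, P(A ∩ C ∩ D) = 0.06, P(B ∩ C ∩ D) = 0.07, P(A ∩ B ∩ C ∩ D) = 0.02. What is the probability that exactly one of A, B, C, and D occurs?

P(exactly one) = 0.47 + 0.40 + 0.42 + 0.44 − 2·0.17 − 2·0.13 − 2·0.17 − 2·0.18 − 2·0.15 − 2·0.18 + 3·0.04 + 3·0.07 + 3·0.06 + 3·0.07 − 4·0.02 = 0.41

0.41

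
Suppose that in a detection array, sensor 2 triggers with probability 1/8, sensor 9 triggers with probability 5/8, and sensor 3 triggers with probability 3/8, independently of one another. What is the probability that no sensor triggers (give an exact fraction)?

P(none) = (1 − 1/8) × (1 − 5/8) × (1 − 3/8) = 7/8 × 3/8 × 5/8 = 105/512

105/512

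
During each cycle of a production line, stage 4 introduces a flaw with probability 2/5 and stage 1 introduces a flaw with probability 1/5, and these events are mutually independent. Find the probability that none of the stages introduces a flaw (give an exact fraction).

P(none) = (1 − 2/5) × (1 − 1/5) = 3/5 × 4/5 = 12/25

12/25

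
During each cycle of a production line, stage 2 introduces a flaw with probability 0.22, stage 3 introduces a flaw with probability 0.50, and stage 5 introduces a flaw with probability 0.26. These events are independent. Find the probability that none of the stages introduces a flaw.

P(none) = (1 − 0.22) × (1 − 0.50) × (1 − 0.26) = 0.78 × 0.50 × 0.74 = 0.2886

0.2886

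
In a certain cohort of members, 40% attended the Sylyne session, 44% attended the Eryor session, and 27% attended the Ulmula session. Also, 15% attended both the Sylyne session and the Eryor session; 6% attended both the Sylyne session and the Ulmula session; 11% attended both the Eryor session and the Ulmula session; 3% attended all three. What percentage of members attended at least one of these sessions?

82%

Using inclusion–exclusion:
P(≥1) = 40 + 44 + 27 − 15 − 6 − 11 + 3 = 82%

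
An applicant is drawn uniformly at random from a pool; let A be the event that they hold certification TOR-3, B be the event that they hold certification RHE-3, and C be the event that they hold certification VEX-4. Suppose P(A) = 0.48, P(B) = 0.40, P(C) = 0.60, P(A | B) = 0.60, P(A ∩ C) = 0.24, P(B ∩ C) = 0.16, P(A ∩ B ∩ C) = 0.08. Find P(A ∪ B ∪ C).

0.92

P(A ∩ B) = P(B)·P(A|B) = 0.40 × 0.60 = 0.24
P(A ∪ B ∪ C) = 0.48 + 0.40 + 0.60 − 0.24 − 0.24 − 0.16 + 0.08 = 0.92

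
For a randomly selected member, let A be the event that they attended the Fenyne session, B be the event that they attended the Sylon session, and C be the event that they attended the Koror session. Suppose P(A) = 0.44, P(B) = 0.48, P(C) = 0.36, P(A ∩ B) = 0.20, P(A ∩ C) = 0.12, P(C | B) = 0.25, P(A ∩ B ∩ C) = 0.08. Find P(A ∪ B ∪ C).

P(B ∩ C) = P(B)·P(C|B) = 0.48 × 0.25 = 0.12
Apply inclusion-exclusion:
P(A ∪ B ∪ C) = 0.44 + 0.48 + 0.36 − 0.20 − 0.12 − 0.12 + 0.08 = 0.92

0.92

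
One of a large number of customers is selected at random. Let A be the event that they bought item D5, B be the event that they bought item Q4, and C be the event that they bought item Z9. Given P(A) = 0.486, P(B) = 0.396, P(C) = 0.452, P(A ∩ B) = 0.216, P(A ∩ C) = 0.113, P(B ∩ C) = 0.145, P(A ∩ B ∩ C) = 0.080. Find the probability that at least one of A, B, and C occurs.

0.940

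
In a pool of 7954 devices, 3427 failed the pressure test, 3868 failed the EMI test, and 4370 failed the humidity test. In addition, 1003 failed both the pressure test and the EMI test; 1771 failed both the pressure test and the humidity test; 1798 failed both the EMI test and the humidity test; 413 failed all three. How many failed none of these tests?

448

|union| = 3427 + 3868 + 4370 − 1003 − 1771 − 1798 + 413 = 7506
None: 7954 − 7506 = 448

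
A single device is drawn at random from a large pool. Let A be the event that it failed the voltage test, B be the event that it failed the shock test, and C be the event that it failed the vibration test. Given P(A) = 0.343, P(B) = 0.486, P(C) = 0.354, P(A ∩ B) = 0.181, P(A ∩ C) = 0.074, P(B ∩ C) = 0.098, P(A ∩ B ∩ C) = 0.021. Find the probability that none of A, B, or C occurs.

0.149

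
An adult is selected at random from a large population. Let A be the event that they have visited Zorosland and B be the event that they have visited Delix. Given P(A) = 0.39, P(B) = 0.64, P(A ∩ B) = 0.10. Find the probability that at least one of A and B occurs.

0.93

P(A ∪ B) = 0.39 + 0.64 − 0.10 = 0.93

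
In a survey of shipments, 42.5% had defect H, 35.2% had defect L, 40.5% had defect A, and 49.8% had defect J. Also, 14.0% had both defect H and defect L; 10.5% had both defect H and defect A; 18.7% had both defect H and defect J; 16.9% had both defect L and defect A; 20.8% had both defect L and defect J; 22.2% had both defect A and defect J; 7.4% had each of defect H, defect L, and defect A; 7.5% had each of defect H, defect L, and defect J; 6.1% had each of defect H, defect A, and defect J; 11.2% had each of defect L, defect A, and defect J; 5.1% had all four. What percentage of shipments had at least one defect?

92.0%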